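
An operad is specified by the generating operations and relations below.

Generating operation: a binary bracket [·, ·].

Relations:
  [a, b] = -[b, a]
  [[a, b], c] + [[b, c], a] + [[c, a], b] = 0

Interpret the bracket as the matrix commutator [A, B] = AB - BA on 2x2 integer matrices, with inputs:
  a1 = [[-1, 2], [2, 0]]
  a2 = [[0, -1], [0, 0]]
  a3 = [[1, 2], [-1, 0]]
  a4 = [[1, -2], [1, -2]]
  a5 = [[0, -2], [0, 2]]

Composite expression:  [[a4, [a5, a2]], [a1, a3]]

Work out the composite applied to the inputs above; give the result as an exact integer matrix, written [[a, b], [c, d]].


[[6, 88], [4, -6]]

[a5, a2] = [[0, 2], [0, 0]]
[a4, [a5, a2]] = [[-2, 6], [0, 2]]
[a1, a3] = [[-6, -4], [1, 6]]
[[a4, [a5, a2]], [a1, a3]] = [[6, 88], [4, -6]]


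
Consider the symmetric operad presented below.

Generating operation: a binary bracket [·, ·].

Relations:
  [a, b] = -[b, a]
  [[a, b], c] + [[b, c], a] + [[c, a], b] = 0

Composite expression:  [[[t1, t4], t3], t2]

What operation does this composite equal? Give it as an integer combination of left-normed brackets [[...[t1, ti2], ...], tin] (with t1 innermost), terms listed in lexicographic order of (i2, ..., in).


[[[t1, t4], t3], t2]

A multilinear Lie element is pinned by t1-initial words (t1 innermost).
Composite bracket: [[[t1, t4], t3], t2]
The bracket unfolds into 8 signed words via [a, b] = ab - ba (2^3 = 8).
Keep just the words that open with t1:
  from t1t4t3t2, sign +1: term +[[[t1, t4], t3], t2]


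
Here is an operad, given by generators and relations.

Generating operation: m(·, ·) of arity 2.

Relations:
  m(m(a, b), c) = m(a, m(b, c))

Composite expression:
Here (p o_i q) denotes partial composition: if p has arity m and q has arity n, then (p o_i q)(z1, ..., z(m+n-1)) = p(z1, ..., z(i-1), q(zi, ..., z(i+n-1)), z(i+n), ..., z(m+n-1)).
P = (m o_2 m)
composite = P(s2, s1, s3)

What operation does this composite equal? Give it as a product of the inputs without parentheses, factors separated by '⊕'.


s2 ⊕ s1 ⊕ s3


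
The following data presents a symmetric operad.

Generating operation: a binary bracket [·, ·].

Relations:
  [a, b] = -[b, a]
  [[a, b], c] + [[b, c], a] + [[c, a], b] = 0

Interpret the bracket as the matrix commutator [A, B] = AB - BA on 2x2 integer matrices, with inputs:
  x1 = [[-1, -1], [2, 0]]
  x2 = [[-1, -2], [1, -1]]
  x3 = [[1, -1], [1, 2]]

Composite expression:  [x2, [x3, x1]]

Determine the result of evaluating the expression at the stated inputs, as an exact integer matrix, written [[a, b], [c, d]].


[x3, x1] = [[-1, 0], [1, 1]]
[x2, [x3, x1]] = [[-2, -4], [-2, 2]]

[[-2, -4], [-2, 2]]


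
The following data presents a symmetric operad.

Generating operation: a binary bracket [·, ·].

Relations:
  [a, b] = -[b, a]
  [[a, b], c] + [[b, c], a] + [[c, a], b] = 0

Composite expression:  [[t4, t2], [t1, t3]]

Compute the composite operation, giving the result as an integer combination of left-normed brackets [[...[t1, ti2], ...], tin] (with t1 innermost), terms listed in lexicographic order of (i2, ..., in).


[[[t1, t3], t2], t4] - [[[t1, t3], t4], t2]


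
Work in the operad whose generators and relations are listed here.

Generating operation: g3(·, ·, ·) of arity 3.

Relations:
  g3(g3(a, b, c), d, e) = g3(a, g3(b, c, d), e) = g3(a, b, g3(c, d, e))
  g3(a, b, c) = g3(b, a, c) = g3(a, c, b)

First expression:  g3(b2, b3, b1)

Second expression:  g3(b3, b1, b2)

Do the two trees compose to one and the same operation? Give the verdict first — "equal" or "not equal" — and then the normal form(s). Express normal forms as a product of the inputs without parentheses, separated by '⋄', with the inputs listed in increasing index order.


equal — both sides give b1 ⋄ b2 ⋄ b3

In normal form, the first expression is b1 ⋄ b2 ⋄ b3
In normal form, the second expression is b1 ⋄ b2 ⋄ b3
The normal forms match — equal.


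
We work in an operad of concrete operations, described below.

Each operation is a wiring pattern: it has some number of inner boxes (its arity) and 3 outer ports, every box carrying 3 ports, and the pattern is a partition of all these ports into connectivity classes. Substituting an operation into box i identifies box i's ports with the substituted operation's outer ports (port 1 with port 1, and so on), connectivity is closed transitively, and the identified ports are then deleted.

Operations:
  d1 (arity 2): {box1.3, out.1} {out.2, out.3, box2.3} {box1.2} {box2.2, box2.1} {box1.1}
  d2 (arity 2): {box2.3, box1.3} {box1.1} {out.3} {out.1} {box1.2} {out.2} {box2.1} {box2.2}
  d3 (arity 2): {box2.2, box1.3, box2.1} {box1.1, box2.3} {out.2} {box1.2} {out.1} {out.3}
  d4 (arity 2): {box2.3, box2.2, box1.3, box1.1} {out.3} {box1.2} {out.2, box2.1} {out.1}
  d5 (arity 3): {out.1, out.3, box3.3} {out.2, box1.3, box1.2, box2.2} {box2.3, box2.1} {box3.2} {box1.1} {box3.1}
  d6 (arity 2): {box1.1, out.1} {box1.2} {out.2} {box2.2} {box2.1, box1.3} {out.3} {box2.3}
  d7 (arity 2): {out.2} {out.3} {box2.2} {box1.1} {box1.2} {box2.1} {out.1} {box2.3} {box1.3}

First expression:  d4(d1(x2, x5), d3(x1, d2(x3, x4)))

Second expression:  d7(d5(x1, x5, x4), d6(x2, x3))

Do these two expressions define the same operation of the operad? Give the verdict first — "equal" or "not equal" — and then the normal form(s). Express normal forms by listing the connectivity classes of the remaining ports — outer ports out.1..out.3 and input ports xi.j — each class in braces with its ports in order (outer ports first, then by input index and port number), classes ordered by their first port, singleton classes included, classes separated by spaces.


not equal; the first gives {out.1} {out.2} {out.3} {x1.1} {x1.2} {x1.3} {x2.1} {x2.2} {x2.3, x5.3} {x3.1} {x3.2} {x3.3, x4.3} {x4.1} {x4.2} {x5.1, x5.2} and the second {out.1} {out.2} {out.3} {x1.1} {x1.2, x1.3, x5.2} {x2.1} {x2.2} {x2.3, x3.1} {x3.2} {x3.3} {x4.1} {x4.2} {x4.3} {x5.1, x5.3}

Reducing the first expression gives {out.1} {out.2} {out.3} {x1.1} {x1.2} {x1.3} {x2.1} {x2.2} {x2.3, x5.3} {x3.1} {x3.2} {x3.3, x4.3} {x4.1} {x4.2} {x5.1, x5.2}
Reducing the second expression gives {out.1} {out.2} {out.3} {x1.1} {x1.2, x1.3, x5.2} {x2.1} {x2.2} {x2.3, x3.1} {x3.2} {x3.3} {x4.1} {x4.2} {x4.3} {x5.1, x5.3}
The forms do not match — not equal.


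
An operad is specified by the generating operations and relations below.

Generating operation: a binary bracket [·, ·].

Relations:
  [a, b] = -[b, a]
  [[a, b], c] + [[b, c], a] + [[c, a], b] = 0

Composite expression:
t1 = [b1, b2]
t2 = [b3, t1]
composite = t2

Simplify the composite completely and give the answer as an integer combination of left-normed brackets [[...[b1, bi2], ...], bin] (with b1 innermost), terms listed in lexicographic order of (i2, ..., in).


Antisymmetry and Jacobi reduce to b1-anchored left-normed brackets.
Composite bracket: [b3, [b1, b2]]
Full expansion: 4 signed words from ab - ba (2^2 = 4).
Keep just the words that open with b1:
  the word b1b2b3 carries sign -1 and contributes -[[b1, b2], b3]

-[[b1, b2], b3]


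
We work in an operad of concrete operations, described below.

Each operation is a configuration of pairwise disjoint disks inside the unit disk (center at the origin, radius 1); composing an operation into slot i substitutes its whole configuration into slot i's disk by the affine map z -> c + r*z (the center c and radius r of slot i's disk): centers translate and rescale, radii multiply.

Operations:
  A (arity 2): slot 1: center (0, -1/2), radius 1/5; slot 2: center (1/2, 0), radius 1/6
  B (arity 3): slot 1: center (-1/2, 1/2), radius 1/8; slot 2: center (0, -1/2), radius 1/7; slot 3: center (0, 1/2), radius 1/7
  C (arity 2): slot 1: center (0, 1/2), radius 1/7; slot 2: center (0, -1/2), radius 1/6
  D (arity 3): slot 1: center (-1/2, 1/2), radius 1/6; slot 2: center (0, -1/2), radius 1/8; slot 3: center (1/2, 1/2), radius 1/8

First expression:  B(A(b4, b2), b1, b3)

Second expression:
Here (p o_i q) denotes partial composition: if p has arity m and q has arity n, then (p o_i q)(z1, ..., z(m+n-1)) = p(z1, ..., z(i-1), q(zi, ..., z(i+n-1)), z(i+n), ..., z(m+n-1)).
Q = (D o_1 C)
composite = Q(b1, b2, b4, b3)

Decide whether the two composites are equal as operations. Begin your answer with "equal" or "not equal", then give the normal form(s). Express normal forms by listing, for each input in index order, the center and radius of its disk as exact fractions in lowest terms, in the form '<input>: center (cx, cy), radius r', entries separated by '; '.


not equal; first: b1: center (0, -1/2), radius 1/7; b2: center (-7/16, 1/2), radius 1/48; b3: center (0, 1/2), radius 1/7; b4: center (-1/2, 7/16), radius 1/40; second: b1: center (-1/2, 7/12), radius 1/42; b2: center (-1/2, 5/12), radius 1/36; b3: center (1/2, 1/2), radius 1/8; b4: center (0, -1/2), radius 1/8


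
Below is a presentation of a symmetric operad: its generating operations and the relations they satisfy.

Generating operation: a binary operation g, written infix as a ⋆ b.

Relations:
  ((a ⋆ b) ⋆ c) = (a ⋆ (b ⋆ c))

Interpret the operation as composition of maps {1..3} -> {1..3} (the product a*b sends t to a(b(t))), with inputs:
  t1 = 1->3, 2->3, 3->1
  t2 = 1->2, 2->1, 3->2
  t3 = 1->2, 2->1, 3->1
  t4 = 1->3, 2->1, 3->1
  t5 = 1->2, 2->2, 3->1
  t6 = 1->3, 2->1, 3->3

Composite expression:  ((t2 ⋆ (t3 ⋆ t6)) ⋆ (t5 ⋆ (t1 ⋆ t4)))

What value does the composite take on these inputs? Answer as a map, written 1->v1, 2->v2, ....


1->1, 2->2, 3->2

(t3 ⋆ t6) = 1->1, 2->2, 3->1
(t2 ⋆ (t3 ⋆ t6)) = 1->2, 2->1, 3->2
(t1 ⋆ t4) = 1->1, 2->3, 3->3
(t5 ⋆ (t1 ⋆ t4)) = 1->2, 2->1, 3->1
((t2 ⋆ (t3 ⋆ t6)) ⋆ (t5 ⋆ (t1 ⋆ t4))) = 1->1, 2->2, 3->2


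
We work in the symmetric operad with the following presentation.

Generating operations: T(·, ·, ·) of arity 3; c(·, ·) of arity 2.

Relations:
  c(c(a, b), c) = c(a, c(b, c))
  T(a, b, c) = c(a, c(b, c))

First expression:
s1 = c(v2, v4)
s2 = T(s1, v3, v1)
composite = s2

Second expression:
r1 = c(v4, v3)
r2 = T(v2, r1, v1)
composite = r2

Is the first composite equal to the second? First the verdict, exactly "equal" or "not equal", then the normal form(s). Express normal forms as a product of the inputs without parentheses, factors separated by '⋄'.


In normal form, the first expression is v2 ⋄ v4 ⋄ v3 ⋄ v1
In normal form, the second expression is v2 ⋄ v4 ⋄ v3 ⋄ v1
Identical normal forms: equal.

equal — both sides give v2 ⋄ v4 ⋄ v3 ⋄ v1


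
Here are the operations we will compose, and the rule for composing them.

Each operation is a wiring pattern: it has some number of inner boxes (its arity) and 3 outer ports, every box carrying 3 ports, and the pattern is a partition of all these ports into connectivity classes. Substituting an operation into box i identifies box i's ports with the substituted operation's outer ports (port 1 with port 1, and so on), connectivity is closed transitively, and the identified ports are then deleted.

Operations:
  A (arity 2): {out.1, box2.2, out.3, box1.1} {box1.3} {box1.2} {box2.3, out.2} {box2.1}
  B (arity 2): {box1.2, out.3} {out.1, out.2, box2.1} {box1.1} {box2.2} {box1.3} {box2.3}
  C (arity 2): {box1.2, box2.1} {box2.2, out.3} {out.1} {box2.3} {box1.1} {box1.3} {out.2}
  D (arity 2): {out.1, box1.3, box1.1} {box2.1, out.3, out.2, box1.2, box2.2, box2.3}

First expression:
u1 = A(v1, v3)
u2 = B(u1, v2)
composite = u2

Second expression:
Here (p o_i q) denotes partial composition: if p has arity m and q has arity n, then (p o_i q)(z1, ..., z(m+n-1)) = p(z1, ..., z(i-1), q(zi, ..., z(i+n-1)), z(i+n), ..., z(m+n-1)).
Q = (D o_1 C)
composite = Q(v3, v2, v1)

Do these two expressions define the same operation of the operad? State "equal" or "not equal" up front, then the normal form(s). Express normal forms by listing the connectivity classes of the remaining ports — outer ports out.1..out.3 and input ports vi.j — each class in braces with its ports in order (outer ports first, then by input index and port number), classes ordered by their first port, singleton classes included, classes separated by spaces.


not equal; the first gives {out.1, out.2, v2.1} {out.3, v3.3} {v1.1, v3.2} {v1.2} {v1.3} {v2.2} {v2.3} {v3.1} and the second {out.1, v2.2} {out.2, out.3, v1.1, v1.2, v1.3} {v2.1, v3.2} {v2.3} {v3.1} {v3.3}

The first expression, normalized: {out.1, out.2, v2.1} {out.3, v3.3} {v1.1, v3.2} {v1.2} {v1.3} {v2.2} {v2.3} {v3.1}
The second expression, normalized: {out.1, v2.2} {out.2, out.3, v1.1, v1.2, v1.3} {v2.1, v3.2} {v2.3} {v3.1} {v3.3}
Distinct normal forms: not equal.


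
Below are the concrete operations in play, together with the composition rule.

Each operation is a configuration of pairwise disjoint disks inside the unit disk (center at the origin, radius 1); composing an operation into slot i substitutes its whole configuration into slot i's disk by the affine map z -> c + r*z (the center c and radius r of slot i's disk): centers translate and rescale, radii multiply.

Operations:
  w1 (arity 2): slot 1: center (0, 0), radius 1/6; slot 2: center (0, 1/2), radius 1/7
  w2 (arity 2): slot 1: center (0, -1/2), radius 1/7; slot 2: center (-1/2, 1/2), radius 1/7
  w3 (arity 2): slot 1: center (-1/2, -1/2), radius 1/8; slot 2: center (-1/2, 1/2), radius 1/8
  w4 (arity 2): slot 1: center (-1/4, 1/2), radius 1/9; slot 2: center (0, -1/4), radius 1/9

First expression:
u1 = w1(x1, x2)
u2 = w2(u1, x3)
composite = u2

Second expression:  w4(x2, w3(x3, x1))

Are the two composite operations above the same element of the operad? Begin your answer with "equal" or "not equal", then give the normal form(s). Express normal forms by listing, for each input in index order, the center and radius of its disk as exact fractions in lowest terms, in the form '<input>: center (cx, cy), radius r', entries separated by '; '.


not equal; first: x1: center (0, -1/2), radius 1/42; x2: center (0, -3/7), radius 1/49; x3: center (-1/2, 1/2), radius 1/7; second: x1: center (-1/18, -7/36), radius 1/72; x2: center (-1/4, 1/2), radius 1/9; x3: center (-1/18, -11/36), radius 1/72

The first expression reduces to x1: center (0, -1/2), radius 1/42; x2: center (0, -3/7), radius 1/49; x3: center (-1/2, 1/2), radius 1/7
The second expression reduces to x1: center (-1/18, -7/36), radius 1/72; x2: center (-1/4, 1/2), radius 1/9; x3: center (-1/18, -11/36), radius 1/72
The forms do not match — not equal.


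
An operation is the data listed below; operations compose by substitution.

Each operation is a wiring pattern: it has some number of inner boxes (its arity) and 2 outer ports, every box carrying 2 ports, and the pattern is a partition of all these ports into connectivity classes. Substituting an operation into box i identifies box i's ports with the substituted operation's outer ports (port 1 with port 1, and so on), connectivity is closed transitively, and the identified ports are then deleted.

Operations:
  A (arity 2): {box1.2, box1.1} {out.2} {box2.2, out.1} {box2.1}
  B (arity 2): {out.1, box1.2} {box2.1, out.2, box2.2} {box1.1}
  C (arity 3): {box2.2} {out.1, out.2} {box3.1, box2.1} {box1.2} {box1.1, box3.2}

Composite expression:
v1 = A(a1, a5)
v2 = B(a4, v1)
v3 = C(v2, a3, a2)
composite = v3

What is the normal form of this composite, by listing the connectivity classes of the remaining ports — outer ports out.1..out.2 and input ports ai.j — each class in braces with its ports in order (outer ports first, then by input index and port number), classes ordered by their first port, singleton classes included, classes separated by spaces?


{out.1, out.2} {a1.1, a1.2} {a2.1, a3.1} {a2.2, a4.2} {a3.2} {a4.1} {a5.1} {a5.2}

After gluing at C, chains via deleted ports link the a-ports.
stage A: inputs (a1, a5), connectivity {out.1, a5.2} {out.2} {a1.1, a1.2} {a5.1}, out.j its boundary
stage B: inputs (a4, a1, a5), connectivity {out.1, a4.2} {out.2, a5.2} {a1.1, a1.2} {a4.1} {a5.1}, out.j its boundary
stage C: inputs (a4, a1, a5, a3, a2), connectivity {out.1, out.2} {a1.1, a1.2} {a2.1, a3.1} {a2.2, a4.2} {a3.2} {a4.1} {a5.1} {a5.2}, out.j its boundary


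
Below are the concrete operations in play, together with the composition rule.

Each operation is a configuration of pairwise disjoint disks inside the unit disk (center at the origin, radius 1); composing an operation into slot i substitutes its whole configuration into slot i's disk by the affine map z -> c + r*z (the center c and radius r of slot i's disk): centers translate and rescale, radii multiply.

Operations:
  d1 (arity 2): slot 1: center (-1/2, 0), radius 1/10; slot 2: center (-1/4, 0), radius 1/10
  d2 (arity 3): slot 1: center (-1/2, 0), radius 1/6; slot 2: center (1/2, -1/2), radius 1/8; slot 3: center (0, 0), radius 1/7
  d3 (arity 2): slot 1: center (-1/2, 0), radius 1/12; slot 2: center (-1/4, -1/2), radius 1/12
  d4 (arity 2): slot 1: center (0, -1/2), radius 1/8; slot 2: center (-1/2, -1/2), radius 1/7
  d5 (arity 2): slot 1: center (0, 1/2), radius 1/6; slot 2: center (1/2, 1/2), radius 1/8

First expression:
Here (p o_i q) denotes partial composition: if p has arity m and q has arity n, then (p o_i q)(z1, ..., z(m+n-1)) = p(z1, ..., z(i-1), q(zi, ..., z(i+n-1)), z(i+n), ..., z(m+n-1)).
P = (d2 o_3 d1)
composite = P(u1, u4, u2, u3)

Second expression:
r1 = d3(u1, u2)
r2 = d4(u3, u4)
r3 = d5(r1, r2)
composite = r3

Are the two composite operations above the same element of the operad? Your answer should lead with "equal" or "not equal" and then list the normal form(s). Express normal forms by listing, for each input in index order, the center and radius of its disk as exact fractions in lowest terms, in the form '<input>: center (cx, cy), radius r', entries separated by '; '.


not equal: they reduce to u1: center (-1/2, 0), radius 1/6; u2: center (-1/14, 0), radius 1/70; u3: center (-1/28, 0), radius 1/70; u4: center (1/2, -1/2), radius 1/8 and u1: center (-1/12, 1/2), radius 1/72; u2: center (-1/24, 5/12), radius 1/72; u3: center (1/2, 7/16), radius 1/64; u4: center (7/16, 7/16), radius 1/56


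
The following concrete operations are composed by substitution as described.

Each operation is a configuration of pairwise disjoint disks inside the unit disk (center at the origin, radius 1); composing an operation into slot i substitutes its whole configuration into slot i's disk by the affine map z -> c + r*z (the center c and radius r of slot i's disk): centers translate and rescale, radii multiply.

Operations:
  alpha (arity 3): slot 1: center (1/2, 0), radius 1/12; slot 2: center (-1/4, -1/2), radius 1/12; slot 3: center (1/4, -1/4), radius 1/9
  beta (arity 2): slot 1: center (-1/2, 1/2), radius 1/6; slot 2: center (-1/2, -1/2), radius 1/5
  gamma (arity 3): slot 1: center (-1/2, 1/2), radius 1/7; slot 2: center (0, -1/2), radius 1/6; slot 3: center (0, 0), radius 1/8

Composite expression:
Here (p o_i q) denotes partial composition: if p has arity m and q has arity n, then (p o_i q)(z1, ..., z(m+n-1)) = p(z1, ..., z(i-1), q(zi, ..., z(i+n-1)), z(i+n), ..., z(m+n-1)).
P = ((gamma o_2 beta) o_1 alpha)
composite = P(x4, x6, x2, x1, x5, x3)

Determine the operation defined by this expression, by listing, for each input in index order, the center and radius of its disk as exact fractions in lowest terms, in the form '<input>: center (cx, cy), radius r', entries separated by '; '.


x1: center (-1/12, -5/12), radius 1/36; x2: center (-13/28, 13/28), radius 1/63; x3: center (0, 0), radius 1/8; x4: center (-3/7, 1/2), radius 1/84; x5: center (-1/12, -7/12), radius 1/30; x6: center (-15/28, 3/7), radius 1/84

Affine substitution under gamma: radii multiply and x-centers shift.
input x4: applying the 2 nested substitutions gives center (-3/7, 1/2), radius 1/84
input x6: applying the 2 nested substitutions gives center (-15/28, 3/7), radius 1/84
input x2: applying the 2 nested substitutions gives center (-13/28, 13/28), radius 1/63
input x1: applying the 2 nested substitutions gives center (-1/12, -5/12), radius 1/36
input x5: applying the 2 nested substitutions gives center (-1/12, -7/12), radius 1/30
input x3: applying the 1 nested substitution gives center (0, 0), radius 1/8


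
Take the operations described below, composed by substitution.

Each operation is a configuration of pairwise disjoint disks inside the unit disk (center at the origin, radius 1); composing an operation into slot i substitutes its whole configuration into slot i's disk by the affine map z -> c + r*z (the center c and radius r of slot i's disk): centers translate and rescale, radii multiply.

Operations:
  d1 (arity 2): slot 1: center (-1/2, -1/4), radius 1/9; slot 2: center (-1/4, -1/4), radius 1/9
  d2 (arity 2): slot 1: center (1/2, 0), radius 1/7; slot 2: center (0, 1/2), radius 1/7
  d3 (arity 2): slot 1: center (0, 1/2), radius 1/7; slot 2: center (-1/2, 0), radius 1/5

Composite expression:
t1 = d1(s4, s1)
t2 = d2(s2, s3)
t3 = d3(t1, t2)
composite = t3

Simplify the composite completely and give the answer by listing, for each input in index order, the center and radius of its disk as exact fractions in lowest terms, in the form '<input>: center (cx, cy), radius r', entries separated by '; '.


s1: center (-1/28, 13/28), radius 1/63; s2: center (-2/5, 0), radius 1/35; s3: center (-1/2, 1/10), radius 1/35; s4: center (-1/14, 13/28), radius 1/63

Below d3, radii multiply path by path; the s-disk centers shift.
tracing s4 down its 2-map path: center (-1/14, 13/28), radius 1/63
tracing s1 down its 2-map path: center (-1/28, 13/28), radius 1/63
tracing s2 down its 2-map path: center (-2/5, 0), radius 1/35
tracing s3 down its 2-map path: center (-1/2, 1/10), radius 1/35


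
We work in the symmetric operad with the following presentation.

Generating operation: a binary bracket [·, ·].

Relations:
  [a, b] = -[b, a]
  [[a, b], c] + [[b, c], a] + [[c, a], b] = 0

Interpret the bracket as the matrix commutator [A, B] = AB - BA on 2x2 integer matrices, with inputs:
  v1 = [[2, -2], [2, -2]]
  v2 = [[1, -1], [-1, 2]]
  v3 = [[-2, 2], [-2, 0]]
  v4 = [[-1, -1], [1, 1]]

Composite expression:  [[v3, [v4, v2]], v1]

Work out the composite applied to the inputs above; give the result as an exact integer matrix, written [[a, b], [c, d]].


[[-48, 56], [-40, 48]]

[v4, v2] = [[2, 1], [-3, -2]]
[v3, [v4, v2]] = [[-4, -10], [-14, 4]]
[[v3, [v4, v2]], v1] = [[-48, 56], [-40, 48]]


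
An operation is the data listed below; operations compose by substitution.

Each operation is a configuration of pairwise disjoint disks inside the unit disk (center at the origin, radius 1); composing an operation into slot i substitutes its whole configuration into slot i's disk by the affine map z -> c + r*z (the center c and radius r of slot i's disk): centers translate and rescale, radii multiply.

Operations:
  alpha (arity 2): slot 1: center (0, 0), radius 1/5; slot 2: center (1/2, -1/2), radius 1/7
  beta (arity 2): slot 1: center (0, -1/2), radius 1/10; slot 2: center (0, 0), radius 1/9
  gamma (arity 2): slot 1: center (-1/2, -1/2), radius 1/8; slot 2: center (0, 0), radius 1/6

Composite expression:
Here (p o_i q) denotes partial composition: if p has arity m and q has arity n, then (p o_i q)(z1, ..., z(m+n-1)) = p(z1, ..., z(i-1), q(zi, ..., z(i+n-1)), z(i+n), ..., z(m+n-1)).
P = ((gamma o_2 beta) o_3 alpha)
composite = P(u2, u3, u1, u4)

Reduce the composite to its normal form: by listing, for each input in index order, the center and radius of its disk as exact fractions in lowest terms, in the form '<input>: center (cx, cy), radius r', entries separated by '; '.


Each u-disk chains the slot maps above it in gamma; radii multiply.
input u2: applying the 1 nested substitution gives center (-1/2, -1/2), radius 1/8
input u3: applying the 2 nested substitutions gives center (0, -1/12), radius 1/60
input u1: applying the 3 nested substitutions gives center (0, 0), radius 1/270
input u4: applying the 3 nested substitutions gives center (1/108, -1/108), radius 1/378

u1: center (0, 0), radius 1/270; u2: center (-1/2, -1/2), radius 1/8; u3: center (0, -1/12), radius 1/60; u4: center (1/108, -1/108), radius 1/378


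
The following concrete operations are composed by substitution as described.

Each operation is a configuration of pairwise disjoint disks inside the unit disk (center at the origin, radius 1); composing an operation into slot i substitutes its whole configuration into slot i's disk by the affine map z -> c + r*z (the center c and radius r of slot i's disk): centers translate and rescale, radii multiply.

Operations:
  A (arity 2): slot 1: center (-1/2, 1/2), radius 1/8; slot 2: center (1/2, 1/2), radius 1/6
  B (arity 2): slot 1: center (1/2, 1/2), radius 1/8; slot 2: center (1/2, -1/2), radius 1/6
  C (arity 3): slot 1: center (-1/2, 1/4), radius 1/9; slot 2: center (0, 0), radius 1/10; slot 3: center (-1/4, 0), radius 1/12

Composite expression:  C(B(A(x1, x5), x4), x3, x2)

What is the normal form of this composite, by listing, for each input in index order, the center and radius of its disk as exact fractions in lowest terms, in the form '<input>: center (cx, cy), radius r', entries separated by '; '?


x1: center (-65/144, 5/16), radius 1/576; x2: center (-1/4, 0), radius 1/12; x3: center (0, 0), radius 1/10; x4: center (-4/9, 7/36), radius 1/54; x5: center (-7/16, 5/16), radius 1/432

Nesting under C composes maps z -> c + r*z down each x-path.
tracing x1 down its 3-map path: center (-65/144, 5/16), radius 1/576
tracing x5 down its 3-map path: center (-7/16, 5/16), radius 1/432
tracing x4 down its 2-map path: center (-4/9, 7/36), radius 1/54
tracing x3 down its 1-map path: center (0, 0), radius 1/10
tracing x2 down its 1-map path: center (-1/4, 0), radius 1/12


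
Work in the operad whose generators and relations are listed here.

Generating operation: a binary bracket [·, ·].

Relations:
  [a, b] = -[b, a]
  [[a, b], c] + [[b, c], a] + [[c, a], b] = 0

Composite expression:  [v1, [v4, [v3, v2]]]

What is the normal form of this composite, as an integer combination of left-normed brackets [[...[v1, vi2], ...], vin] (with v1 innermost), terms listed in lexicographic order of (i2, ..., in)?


[[[v1, v2], v3], v4] - [[[v1, v3], v2], v4] - [[[v1, v4], v2], v3] + [[[v1, v4], v3], v2]


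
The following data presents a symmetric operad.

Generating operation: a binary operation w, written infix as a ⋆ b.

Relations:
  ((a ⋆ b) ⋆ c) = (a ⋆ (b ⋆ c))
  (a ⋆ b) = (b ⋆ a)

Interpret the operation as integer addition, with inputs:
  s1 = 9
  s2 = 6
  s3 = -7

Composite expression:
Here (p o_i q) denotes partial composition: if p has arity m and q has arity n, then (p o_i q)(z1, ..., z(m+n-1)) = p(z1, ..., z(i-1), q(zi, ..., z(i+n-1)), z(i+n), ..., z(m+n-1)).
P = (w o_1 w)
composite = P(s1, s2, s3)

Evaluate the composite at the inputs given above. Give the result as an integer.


8

(s1 ⋆ s2) = 15
((s1 ⋆ s2) ⋆ s3) = 8


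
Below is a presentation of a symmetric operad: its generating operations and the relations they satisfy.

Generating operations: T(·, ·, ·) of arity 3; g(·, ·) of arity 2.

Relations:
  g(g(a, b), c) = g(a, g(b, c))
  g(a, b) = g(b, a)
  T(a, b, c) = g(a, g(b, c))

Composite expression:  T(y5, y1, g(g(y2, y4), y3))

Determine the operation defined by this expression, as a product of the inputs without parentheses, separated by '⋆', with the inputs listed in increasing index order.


y1 ⋆ y2 ⋆ y3 ⋆ y4 ⋆ y5

Reordering under T is free, so list the y-inputs canonically.
g(y2, y4) spells out as y2 ⋆ y4
g(g(y2, y4), y3) spells out as y2 ⋆ y4 ⋆ y3
T(y5, y1, g(g(y2, y4), y3)) spells out as y5 ⋆ y1 ⋆ y2 ⋆ y4 ⋆ y3
putting the inputs in ascending order: y1 ⋆ y2 ⋆ y3 ⋆ y4 ⋆ y5


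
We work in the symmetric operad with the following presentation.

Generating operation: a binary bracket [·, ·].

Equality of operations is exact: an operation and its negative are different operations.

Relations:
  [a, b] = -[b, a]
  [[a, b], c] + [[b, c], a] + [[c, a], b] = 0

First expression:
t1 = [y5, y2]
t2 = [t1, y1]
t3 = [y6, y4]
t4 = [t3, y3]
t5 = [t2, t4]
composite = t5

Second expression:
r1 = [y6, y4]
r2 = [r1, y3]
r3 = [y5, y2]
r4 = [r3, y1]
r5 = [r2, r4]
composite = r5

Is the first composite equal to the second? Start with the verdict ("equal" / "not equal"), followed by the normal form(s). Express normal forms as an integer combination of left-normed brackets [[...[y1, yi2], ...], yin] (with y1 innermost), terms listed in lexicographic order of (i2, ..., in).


In normal form, the first expression is [[[[[y1, y2], y5], y3], y4], y6] - [[[[[y1, y2], y5], y3], y6], y4] - [[[[[y1, y2], y5], y4], y6], y3] + [[[[[y1, y2], y5], y6], y4], y3] - [[[[[y1, y5], y2], y3], y4], y6] + [[[[[y1, y5], y2], y3], y6], y4] + [[[[[y1, y5], y2], y4], y6], y3] - [[[[[y1, y5], y2], y6], y4], y3]
In normal form, the second expression is -[[[[[y1, y2], y5], y3], y4], y6] + [[[[[y1, y2], y5], y3], y6], y4] + [[[[[y1, y2], y5], y4], y6], y3] - [[[[[y1, y2], y5], y6], y4], y3] + [[[[[y1, y5], y2], y3], y4], y6] - [[[[[y1, y5], y2], y3], y6], y4] - [[[[[y1, y5], y2], y4], y6], y3] + [[[[[y1, y5], y2], y6], y4], y3]
The forms do not match — not equal.

not equal; the first gives [[[[[y1, y2], y5], y3], y4], y6] - [[[[[y1, y2], y5], y3], y6], y4] - [[[[[y1, y2], y5], y4], y6], y3] + [[[[[y1, y2], y5], y6], y4], y3] - [[[[[y1, y5], y2], y3], y4], y6] + [[[[[y1, y5], y2], y3], y6], y4] + [[[[[y1, y5], y2], y4], y6], y3] - [[[[[y1, y5], y2], y6], y4], y3] and the second -[[[[[y1, y2], y5], y3], y4], y6] + [[[[[y1, y2], y5], y3], y6], y4] + [[[[[y1, y2], y5], y4], y6], y3] - [[[[[y1, y2], y5], y6], y4], y3] + [[[[[y1, y5], y2], y3], y4], y6] - [[[[[y1, y5], y2], y3], y6], y4] - [[[[[y1, y5], y2], y4], y6], y3] + [[[[[y1, y5], y2], y6], y4], y3]


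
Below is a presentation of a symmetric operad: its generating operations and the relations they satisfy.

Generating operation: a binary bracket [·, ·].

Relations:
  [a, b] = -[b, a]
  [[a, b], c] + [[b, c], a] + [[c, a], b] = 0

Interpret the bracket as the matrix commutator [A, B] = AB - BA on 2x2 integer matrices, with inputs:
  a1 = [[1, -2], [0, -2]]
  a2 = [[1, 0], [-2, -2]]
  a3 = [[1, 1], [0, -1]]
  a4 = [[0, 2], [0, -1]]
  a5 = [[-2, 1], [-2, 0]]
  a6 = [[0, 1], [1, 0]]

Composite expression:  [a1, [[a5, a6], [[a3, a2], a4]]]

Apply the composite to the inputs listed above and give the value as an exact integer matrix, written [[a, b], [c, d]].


[a5, a6] = [[3, -2], [2, -3]]
[a3, a2] = [[-2, -3], [4, 2]]
[[a3, a2], a4] = [[-8, -5], [4, 8]]
[[a5, a6], [[a3, a2], a4]] = [[2, -62], [-56, -2]]
[a1, [[a5, a6], [[a3, a2], a4]]] = [[112, -178], [168, -112]]

[[112, -178], [168, -112]]


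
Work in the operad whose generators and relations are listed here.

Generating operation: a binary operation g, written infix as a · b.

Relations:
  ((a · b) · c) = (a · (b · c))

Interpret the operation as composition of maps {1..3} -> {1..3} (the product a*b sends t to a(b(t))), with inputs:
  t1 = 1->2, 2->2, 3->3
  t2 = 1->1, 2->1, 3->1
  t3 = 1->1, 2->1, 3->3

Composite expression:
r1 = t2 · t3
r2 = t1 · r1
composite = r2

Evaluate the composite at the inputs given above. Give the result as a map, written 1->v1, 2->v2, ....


1->2, 2->2, 3->2

(t2 · t3) = 1->1, 2->1, 3->1
(t1 · (t2 · t3)) = 1->2, 2->2, 3->2


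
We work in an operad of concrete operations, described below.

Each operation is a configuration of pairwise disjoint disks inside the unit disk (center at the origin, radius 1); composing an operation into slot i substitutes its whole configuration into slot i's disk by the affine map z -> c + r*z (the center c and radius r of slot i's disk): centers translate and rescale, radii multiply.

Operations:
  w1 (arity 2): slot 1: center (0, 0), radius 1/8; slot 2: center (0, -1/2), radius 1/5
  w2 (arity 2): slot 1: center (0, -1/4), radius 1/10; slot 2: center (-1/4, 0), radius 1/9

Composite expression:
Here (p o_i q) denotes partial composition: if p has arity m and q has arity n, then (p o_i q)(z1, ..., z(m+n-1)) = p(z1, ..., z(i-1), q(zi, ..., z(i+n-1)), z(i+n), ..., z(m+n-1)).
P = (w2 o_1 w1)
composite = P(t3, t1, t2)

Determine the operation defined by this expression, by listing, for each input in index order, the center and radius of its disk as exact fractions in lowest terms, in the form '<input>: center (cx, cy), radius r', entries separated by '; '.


t1: center (0, -3/10), radius 1/50; t2: center (-1/4, 0), radius 1/9; t3: center (0, -1/4), radius 1/80

Below w2, radii multiply path by path; the t-disk centers shift.
t3: after 2 affine steps, its disk has center (0, -1/4), radius 1/80
t1: after 2 affine steps, its disk has center (0, -3/10), radius 1/50
t2: after 1 affine step, its disk has center (-1/4, 0), radius 1/9


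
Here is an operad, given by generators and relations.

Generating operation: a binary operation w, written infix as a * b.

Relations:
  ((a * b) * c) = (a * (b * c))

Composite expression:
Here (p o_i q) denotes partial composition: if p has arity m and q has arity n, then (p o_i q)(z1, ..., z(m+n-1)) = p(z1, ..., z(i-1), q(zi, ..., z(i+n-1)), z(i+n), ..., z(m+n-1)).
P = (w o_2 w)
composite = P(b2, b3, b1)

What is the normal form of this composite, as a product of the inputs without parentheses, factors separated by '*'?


b2 * b3 * b1

Associativity of w dissolves the nesting; only the b-input order survives.
(b3 * b1) collapses to b3 * b1
(b2 * (b3 * b1)) collapses to b2 * b3 * b1


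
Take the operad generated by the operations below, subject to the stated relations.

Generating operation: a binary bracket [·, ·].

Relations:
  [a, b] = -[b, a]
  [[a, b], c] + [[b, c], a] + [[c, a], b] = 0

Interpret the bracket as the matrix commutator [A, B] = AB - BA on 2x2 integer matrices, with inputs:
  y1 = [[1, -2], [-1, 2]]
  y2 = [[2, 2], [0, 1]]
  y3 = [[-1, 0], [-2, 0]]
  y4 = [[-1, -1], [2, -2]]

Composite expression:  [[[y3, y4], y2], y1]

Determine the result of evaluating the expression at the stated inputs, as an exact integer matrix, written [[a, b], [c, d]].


[y3, y4] = [[-2, 1], [0, 2]]
[[y3, y4], y2] = [[0, -9], [0, 0]]
[[[y3, y4], y2], y1] = [[9, -9], [0, -9]]

[[9, -9], [0, -9]]


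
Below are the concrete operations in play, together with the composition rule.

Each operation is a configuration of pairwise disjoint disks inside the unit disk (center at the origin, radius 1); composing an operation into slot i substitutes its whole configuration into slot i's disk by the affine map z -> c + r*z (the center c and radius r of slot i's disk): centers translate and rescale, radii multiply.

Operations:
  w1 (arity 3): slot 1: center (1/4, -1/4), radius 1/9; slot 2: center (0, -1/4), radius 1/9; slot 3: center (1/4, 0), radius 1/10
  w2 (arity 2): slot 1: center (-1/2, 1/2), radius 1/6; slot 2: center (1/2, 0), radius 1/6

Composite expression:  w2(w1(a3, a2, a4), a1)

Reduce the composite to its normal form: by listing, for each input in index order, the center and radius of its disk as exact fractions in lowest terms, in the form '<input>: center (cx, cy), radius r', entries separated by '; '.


a1: center (1/2, 0), radius 1/6; a2: center (-1/2, 11/24), radius 1/54; a3: center (-11/24, 11/24), radius 1/54; a4: center (-11/24, 1/2), radius 1/60


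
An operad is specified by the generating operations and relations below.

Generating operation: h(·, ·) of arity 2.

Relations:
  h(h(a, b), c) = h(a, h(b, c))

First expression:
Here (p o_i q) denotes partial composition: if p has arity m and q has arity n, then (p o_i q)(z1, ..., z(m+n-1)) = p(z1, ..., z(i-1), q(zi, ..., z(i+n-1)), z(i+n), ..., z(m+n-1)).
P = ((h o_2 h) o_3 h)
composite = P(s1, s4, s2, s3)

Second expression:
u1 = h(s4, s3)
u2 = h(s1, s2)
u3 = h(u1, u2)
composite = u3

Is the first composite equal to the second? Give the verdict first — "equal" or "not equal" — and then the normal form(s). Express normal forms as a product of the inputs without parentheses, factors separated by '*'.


The first composite normalizes to s1 * s4 * s2 * s3
The second composite normalizes to s4 * s3 * s1 * s2
The forms do not match — not equal.

not equal; first: s1 * s4 * s2 * s3; second: s4 * s3 * s1 * s2


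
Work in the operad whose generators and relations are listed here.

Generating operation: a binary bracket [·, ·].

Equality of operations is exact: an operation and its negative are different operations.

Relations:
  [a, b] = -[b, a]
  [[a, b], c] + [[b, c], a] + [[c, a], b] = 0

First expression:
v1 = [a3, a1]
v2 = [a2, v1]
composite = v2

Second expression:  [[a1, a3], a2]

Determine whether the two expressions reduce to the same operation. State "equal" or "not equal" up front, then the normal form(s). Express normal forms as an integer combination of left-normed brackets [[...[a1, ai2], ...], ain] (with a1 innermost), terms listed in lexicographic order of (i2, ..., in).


equal: each reduces to [[a1, a3], a2]

The first expression, normalized: [[a1, a3], a2]
The second expression, normalized: [[a1, a3], a2]
The normal forms match — equal.


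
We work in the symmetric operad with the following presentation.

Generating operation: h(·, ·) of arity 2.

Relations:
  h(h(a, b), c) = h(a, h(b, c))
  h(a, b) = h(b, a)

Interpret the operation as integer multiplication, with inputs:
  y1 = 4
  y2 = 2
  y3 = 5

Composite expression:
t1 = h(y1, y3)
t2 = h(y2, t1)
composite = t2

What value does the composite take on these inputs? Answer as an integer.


h(y1, y3) = 20
h(y2, h(y1, y3)) = 40

40


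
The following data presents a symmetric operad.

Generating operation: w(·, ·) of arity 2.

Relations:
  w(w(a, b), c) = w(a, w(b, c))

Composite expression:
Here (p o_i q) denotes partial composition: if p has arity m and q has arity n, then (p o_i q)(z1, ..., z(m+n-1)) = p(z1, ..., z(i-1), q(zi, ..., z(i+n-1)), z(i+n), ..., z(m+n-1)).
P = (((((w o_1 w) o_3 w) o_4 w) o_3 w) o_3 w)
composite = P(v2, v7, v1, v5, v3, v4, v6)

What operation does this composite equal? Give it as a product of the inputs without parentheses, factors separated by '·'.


Every regrouping of w is equal, so read the v-inputs in written order.
w(v2, v7) spells out as v2 · v7
w(v1, v5) spells out as v1 · v5
w(w(v1, v5), v3) spells out as v1 · v5 · v3
w(v4, v6) spells out as v4 · v6
w(w(w(v1, v5), v3), w(v4, v6)) spells out as v1 · v5 · v3 · v4 · v6
w(w(v2, v7), w(w(w(v1, v5), v3), w(v4, v6))) spells out as v2 · v7 · v1 · v5 · v3 · v4 · v6

v2 · v7 · v1 · v5 · v3 · v4 · v6


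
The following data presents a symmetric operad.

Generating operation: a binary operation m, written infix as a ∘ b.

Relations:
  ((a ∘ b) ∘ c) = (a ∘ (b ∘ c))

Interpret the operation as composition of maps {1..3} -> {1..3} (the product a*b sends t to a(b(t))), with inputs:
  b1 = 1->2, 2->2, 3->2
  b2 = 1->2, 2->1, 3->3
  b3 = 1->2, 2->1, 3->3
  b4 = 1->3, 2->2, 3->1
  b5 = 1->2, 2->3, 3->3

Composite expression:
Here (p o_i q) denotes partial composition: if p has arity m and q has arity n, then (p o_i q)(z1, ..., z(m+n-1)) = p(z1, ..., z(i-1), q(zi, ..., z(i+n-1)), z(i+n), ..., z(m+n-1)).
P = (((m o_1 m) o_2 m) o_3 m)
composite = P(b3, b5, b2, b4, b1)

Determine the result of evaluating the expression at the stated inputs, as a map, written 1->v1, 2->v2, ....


1->1, 2->1, 3->1

(b2 ∘ b4) = 1->3, 2->1, 3->2
(b5 ∘ (b2 ∘ b4)) = 1->3, 2->2, 3->3
(b3 ∘ (b5 ∘ (b2 ∘ b4))) = 1->3, 2->1, 3->3
((b3 ∘ (b5 ∘ (b2 ∘ b4))) ∘ b1) = 1->1, 2->1, 3->1


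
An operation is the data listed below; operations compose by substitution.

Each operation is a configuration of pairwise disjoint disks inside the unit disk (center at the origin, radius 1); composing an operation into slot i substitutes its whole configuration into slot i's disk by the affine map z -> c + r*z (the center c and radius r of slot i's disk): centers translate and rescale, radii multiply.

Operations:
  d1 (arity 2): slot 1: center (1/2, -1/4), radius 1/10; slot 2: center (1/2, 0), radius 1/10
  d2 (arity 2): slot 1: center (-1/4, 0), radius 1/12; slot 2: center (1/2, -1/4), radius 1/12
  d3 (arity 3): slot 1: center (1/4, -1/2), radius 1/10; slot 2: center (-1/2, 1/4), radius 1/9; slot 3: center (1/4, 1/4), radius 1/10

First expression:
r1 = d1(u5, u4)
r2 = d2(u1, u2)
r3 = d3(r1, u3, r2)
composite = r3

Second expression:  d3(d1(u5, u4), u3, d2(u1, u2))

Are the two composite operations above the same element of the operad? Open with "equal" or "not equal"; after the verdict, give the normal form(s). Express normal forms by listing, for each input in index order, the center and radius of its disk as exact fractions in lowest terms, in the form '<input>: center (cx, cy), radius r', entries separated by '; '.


equal: each reduces to u1: center (9/40, 1/4), radius 1/120; u2: center (3/10, 9/40), radius 1/120; u3: center (-1/2, 1/4), radius 1/9; u4: center (3/10, -1/2), radius 1/100; u5: center (3/10, -21/40), radius 1/100

In normal form, the first expression is u1: center (9/40, 1/4), radius 1/120; u2: center (3/10, 9/40), radius 1/120; u3: center (-1/2, 1/4), radius 1/9; u4: center (3/10, -1/2), radius 1/100; u5: center (3/10, -21/40), radius 1/100
In normal form, the second expression is u1: center (9/40, 1/4), radius 1/120; u2: center (3/10, 9/40), radius 1/120; u3: center (-1/2, 1/4), radius 1/9; u4: center (3/10, -1/2), radius 1/100; u5: center (3/10, -21/40), radius 1/100
Same normal form: equal.
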